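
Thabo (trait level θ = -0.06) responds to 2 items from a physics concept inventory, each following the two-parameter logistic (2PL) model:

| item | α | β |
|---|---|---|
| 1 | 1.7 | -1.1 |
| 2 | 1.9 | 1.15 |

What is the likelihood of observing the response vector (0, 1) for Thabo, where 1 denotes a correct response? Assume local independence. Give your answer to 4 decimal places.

P(θ) = 1 / (1 + exp(−α(θ − β)))
P_1 = 1/(1+e^{-1.7680}) = 0.8542
P_2 = 1/(1+e^{2.2990}) = 0.0912
L = (1−P_1) × P_2 = 0.1458 × 0.0912 = 0.01330

0.0133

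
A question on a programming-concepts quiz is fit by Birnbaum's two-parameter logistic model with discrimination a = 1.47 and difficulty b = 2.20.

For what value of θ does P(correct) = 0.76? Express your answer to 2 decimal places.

2.98

P(θ) = 1 / (1 + exp(−a(θ − b)))
logit = ln(0.7600/0.2400) = 1.1527
θ = b + logit/(a) = 2.20 + 1.1527/1.4700 = 2.9841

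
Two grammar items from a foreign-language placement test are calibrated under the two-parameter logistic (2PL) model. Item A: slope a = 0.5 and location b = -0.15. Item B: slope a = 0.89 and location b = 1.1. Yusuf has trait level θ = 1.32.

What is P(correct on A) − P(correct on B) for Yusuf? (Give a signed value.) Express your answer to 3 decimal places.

0.127

P(θ) = 1 / (1 + exp(−a(θ − b)))
P_A = 0.6759
P_B = 0.5488
P_A − P_B = 0.1271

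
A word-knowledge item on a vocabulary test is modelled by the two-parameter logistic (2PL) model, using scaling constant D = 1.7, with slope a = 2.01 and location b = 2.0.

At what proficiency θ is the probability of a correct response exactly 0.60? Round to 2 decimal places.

P(θ) = 1 / (1 + exp(−D·a(θ − b)))
logit = ln(0.6000/0.4000) = 0.4055
θ = b + logit/(1.7·a) = 2.0 + 0.4055/3.4170 = 2.1187

2.12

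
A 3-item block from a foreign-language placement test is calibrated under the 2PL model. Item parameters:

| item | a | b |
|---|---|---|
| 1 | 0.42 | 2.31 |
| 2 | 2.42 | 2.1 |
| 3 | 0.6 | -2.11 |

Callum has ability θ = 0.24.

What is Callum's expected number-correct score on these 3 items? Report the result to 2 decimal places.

1.11

P(θ) = 1 / (1 + exp(−a(θ − b)))
P_1 = 1/(1+e^{0.8694}) = 0.2954
P_2 = 1/(1+e^{4.5012}) = 0.0110
P_3 = 1/(1+e^{-1.4100}) = 0.8038
E[score] = 0.2954 + 0.0110 + 0.8038 = 1.1101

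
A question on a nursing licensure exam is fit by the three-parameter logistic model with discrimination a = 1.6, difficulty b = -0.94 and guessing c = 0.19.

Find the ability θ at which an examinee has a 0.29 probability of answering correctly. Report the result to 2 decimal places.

P(θ) = c + (1 − c) · 1 / (1 + exp(−a(θ − b)))
Remove guessing floor: (0.29 − 0.19)/(1 − 0.19) = 0.1235
logit = ln(0.1235/0.8765) = -1.9601
θ = b + logit/(a) = -0.94 + (-1.9601)/1.6000 = -2.1651

-2.17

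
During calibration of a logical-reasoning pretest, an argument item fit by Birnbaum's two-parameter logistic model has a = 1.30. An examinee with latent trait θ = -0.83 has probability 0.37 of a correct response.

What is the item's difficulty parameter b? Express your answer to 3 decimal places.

P(θ) = 1 / (1 + exp(−a(θ − b)))
logit(0.37) = ln(0.37/0.63) = -0.5322
b = θ − logit/(a) = -0.83 − (-0.5322)/1.3000 = -0.4206

-0.421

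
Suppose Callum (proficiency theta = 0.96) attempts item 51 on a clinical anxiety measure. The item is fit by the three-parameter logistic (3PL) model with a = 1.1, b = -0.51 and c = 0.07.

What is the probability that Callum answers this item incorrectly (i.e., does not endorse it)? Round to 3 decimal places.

0.154

P(theta) = c + (1 − c) · 1 / (1 + exp(−a(theta − b)))
Exponent: 1.1 × (0.96 − (-0.51)) = 1.6170
1/(1 + e^{-1.6170}) = 0.8344
P = 0.07 + 0.93 × 0.8344 = 0.8460
P(incorrect) = 1 − 0.8460 = 0.1540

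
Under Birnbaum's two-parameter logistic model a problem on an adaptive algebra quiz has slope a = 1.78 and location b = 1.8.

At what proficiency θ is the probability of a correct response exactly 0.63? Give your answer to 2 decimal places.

2.10

P(θ) = 1 / (1 + exp(−a(θ − b)))
logit = ln(0.6300/0.3700) = 0.5322
θ = b + logit/(a) = 1.8 + 0.5322/1.7800 = 2.0990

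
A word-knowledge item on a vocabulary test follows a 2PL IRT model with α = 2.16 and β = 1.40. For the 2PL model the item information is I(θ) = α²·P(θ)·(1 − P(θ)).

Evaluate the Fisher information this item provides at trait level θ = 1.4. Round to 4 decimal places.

P = 1/(1+e^{0.0000}) = 0.5000
P(1−P) = 0.5000 × 0.5000 = 0.2500
I = α² × P(1−P) = 2.16² × 0.2500 = 1.16640

1.1664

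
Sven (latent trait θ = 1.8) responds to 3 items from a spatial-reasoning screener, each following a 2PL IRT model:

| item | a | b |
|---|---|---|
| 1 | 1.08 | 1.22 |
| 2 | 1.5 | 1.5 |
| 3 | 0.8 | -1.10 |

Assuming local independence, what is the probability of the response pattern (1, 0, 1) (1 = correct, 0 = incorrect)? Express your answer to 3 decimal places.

0.231

P(θ) = 1 / (1 + exp(−a(θ − b)))
P_1 = 1/(1+e^{-0.6264}) = 0.6517
P_2 = 1/(1+e^{-0.4500}) = 0.6106
P_3 = 1/(1+e^{-2.3200}) = 0.9105
L = P_1 × (1−P_2) × P_3 = 0.6517 × 0.3894 × 0.9105 = 0.23103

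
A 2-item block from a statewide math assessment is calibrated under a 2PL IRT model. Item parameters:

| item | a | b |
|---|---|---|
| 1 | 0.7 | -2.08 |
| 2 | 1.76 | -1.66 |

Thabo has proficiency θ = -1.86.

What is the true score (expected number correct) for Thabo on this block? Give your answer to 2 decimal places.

P(θ) = 1 / (1 + exp(−a(θ − b)))
P_1 = 1/(1+e^{-0.1540}) = 0.5384
P_2 = 1/(1+e^{0.3520}) = 0.4129
E[score] = 0.5384 + 0.4129 = 0.9513

0.95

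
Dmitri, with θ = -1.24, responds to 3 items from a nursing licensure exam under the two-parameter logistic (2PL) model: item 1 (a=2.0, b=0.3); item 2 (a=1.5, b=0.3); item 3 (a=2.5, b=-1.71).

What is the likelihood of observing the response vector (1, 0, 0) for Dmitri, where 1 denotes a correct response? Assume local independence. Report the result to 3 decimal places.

P(θ) = 1 / (1 + exp(−a(θ − b)))
P_1 = 1/(1+e^{3.0800}) = 0.0439
P_2 = 1/(1+e^{2.3100}) = 0.0903
P_3 = 1/(1+e^{-1.1750}) = 0.7640
L = P_1 × (1−P_2) × (1−P_3) = 0.0439 × 0.9097 × 0.2360 = 0.00943

0.009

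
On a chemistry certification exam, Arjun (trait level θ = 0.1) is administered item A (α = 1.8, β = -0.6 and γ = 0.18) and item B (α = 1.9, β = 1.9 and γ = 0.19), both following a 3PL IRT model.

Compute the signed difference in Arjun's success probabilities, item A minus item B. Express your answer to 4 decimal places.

0.6031

P(θ) = γ + (1 − γ) · 1 / (1 + exp(−α(θ − β)))
P_A = 0.8188
P_B = 0.2157
P_A − P_B = 0.6031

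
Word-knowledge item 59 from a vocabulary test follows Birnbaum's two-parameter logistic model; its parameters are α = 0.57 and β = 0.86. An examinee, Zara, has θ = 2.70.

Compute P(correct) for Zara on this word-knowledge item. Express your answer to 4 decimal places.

0.7405

P(θ) = 1 / (1 + exp(−α(θ − β)))
Exponent: 0.57 × (2.70 − 0.86) = 1.0488
1/(1 + e^{-1.0488}) = 0.7405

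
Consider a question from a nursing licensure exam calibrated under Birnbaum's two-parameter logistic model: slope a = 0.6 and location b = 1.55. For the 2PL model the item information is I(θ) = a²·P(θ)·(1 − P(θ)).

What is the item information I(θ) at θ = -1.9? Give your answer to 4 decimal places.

0.0358

P = 1/(1+e^{2.0700}) = 0.1120
P(1−P) = 0.1120 × 0.8880 = 0.0995
I = a² × P(1−P) = 0.6² × 0.0995 = 0.03582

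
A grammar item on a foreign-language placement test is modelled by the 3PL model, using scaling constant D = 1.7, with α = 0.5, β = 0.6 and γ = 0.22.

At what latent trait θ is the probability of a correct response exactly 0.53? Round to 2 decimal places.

P(θ) = γ + (1 − γ) · 1 / (1 + exp(−D·α(θ − β)))
Remove guessing floor: (0.53 − 0.22)/(1 − 0.22) = 0.3974
logit = ln(0.3974/0.6026) = -0.4162
θ = β + logit/(1.7·α) = 0.6 + (-0.4162)/0.8500 = 0.1104

0.11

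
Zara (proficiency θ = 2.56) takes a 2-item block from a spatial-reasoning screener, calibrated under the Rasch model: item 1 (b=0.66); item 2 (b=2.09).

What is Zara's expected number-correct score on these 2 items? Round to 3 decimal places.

P(θ) = 1 / (1 + exp(−(θ − b)))
P_1 = 1/(1+e^{-1.9000}) = 0.8699
P_2 = 1/(1+e^{-0.4700}) = 0.6154
E[score] = 0.8699 + 0.6154 = 1.4853

1.485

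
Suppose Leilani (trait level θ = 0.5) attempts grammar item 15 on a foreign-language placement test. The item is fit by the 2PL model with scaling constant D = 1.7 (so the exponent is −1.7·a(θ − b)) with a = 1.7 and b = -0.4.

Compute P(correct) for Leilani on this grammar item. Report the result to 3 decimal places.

0.931

P(θ) = 1 / (1 + exp(−D·a(θ − b)))
Exponent: 1.7 × 1.7 × (0.5 − (-0.4)) = 2.6010
1/(1 + e^{-2.6010}) = 0.9309
P = 0.9309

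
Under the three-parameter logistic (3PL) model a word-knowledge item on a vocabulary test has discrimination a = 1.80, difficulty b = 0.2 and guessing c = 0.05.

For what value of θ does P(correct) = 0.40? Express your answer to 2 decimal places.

P(θ) = c + (1 − c) · 1 / (1 + exp(−a(θ − b)))
Remove guessing floor: (0.40 − 0.05)/(1 − 0.05) = 0.3684
logit = ln(0.3684/0.6316) = -0.5390
θ = b + logit/(a) = 0.2 + (-0.5390)/1.8000 = -0.0994

-0.10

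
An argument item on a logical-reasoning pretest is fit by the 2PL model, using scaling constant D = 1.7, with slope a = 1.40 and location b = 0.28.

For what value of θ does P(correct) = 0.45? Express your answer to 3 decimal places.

0.196

P(θ) = 1 / (1 + exp(−D·a(θ − b)))
logit = ln(0.4500/0.5500) = -0.2007
θ = b + logit/(1.7·a) = 0.28 + (-0.2007)/2.3800 = 0.1957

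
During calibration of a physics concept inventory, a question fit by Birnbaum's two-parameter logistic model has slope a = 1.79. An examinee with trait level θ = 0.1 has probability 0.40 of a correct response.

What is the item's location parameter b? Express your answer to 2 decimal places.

P(θ) = 1 / (1 + exp(−a(θ − b)))
logit(0.40) = ln(0.40/0.60) = -0.4055
b = θ − logit/(a) = 0.1 − (-0.4055)/1.7900 = 0.3265

0.33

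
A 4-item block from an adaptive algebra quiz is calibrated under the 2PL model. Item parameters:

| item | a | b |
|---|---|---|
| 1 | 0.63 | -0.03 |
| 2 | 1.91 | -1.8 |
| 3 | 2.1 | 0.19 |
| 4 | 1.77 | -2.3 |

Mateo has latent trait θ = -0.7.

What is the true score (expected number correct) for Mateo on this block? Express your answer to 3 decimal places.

2.365

P(θ) = 1 / (1 + exp(−a(θ − b)))
P_1 = 1/(1+e^{0.4221}) = 0.3960
P_2 = 1/(1+e^{-2.1010}) = 0.8910
P_3 = 1/(1+e^{1.8690}) = 0.1337
P_4 = 1/(1+e^{-2.8320}) = 0.9444
E[score] = 0.3960 + 0.8910 + 0.1337 + 0.9444 = 2.3651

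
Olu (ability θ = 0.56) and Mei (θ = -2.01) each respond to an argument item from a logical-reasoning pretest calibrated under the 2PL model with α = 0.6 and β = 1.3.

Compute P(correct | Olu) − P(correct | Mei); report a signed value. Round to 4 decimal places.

P(θ) = 1 / (1 + exp(−α(θ − β)))
P(Olu) = 0.3908  [exponent -0.4440]
P(Mei) = 0.1207  [exponent -1.9860]
Difference = 0.3908 − 0.1207 = 0.2701

0.2701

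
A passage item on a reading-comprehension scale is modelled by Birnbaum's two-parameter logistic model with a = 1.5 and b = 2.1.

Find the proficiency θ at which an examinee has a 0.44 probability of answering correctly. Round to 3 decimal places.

1.939

P(θ) = 1 / (1 + exp(−a(θ − b)))
logit = ln(0.4400/0.5600) = -0.2412
θ = b + logit/(a) = 2.1 + (-0.2412)/1.5000 = 1.9392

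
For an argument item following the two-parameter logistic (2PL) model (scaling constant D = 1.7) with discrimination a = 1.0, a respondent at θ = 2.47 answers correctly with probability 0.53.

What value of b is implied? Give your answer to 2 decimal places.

2.40

P(θ) = 1 / (1 + exp(−D·a(θ − b)))
logit(0.53) = ln(0.53/0.47) = 0.1201
b = θ − logit/(1.7·a) = 2.47 − 0.1201/1.7000 = 2.3993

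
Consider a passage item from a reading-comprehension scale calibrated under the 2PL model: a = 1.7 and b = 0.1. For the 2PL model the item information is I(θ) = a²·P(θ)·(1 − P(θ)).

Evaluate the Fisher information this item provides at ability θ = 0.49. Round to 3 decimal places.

P = 1/(1+e^{-0.6630}) = 0.6599
P(1−P) = 0.6599 × 0.3401 = 0.2244
I = a² × P(1−P) = 1.7² × 0.2244 = 0.64858

0.649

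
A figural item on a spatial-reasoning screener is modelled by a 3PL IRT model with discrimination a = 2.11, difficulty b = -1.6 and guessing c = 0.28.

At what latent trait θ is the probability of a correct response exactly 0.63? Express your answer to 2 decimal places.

-1.63

P(θ) = c + (1 − c) · 1 / (1 + exp(−a(θ − b)))
Remove guessing floor: (0.63 − 0.28)/(1 − 0.28) = 0.4861
logit = ln(0.4861/0.5139) = -0.0556
θ = b + logit/(a) = -1.6 + (-0.0556)/2.1100 = -1.6263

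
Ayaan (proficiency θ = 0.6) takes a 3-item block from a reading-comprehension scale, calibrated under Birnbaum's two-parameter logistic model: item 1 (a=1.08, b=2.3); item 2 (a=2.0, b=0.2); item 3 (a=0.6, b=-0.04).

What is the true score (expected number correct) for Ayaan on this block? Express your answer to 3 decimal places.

P(θ) = 1 / (1 + exp(−a(θ − b)))
P_1 = 1/(1+e^{1.8360}) = 0.1375
P_2 = 1/(1+e^{-0.8000}) = 0.6900
P_3 = 1/(1+e^{-0.3840}) = 0.5948
E[score] = 0.1375 + 0.6900 + 0.5948 = 1.4223

1.422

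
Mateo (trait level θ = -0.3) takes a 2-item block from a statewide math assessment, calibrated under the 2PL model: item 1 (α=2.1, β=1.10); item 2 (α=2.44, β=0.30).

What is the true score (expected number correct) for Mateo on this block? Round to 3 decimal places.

P(θ) = 1 / (1 + exp(−α(θ − β)))
P_1 = 1/(1+e^{2.9400}) = 0.0502
P_2 = 1/(1+e^{1.4640}) = 0.1879
E[score] = 0.0502 + 0.1879 = 0.2381

0.238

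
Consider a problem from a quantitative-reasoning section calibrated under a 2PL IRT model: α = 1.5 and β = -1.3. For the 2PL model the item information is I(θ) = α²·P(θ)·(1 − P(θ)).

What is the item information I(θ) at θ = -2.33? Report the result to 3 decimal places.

0.326

P = 1/(1+e^{1.5450}) = 0.1758
P(1−P) = 0.1758 × 0.8242 = 0.1449
I = α² × P(1−P) = 1.5² × 0.1449 = 0.32603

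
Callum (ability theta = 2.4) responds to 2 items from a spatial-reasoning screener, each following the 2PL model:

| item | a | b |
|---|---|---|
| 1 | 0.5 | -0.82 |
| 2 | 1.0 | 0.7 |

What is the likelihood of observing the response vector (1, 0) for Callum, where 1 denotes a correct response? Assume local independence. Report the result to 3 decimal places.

0.129

P(theta) = 1 / (1 + exp(−a(theta − b)))
P_1 = 1/(1+e^{-1.6100}) = 0.8334
P_2 = 1/(1+e^{-1.7000}) = 0.8455
L = P_1 × (1−P_2) = 0.8334 × 0.1545 = 0.12873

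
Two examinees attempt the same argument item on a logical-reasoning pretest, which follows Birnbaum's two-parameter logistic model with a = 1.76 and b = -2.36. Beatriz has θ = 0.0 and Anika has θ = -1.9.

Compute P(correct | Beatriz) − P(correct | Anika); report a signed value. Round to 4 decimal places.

0.2925

P(θ) = 1 / (1 + exp(−a(θ − b)))
P(Beatriz) = 0.9845  [exponent 4.1536]
P(Anika) = 0.6920  [exponent 0.8096]
Difference = 0.9845 − 0.6920 = 0.2925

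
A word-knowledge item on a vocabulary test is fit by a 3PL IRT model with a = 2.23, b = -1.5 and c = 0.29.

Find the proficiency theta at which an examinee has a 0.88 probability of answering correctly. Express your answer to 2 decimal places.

P(theta) = c + (1 − c) · 1 / (1 + exp(−a(theta − b)))
Remove guessing floor: (0.88 − 0.29)/(1 − 0.29) = 0.8310
logit = ln(0.8310/0.1690) = 1.5926
theta = b + logit/(a) = -1.5 + 1.5926/2.2300 = -0.7858

-0.79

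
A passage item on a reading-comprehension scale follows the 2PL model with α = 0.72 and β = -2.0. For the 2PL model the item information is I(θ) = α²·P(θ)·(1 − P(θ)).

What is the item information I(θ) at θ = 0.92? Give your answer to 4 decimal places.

P = 1/(1+e^{-2.1024}) = 0.8911
P(1−P) = 0.8911 × 0.1089 = 0.0970
I = α² × P(1−P) = 0.72² × 0.0970 = 0.05029

0.0503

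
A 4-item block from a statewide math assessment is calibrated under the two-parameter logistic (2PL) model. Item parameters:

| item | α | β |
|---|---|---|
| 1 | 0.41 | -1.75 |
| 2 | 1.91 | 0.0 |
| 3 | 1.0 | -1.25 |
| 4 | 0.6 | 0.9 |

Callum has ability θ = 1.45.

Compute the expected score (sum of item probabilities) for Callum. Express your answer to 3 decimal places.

P(θ) = 1 / (1 + exp(−α(θ − β)))
P_1 = 1/(1+e^{-1.3120}) = 0.7878
P_2 = 1/(1+e^{-2.7695}) = 0.9410
P_3 = 1/(1+e^{-2.7000}) = 0.9370
P_4 = 1/(1+e^{-0.3300}) = 0.5818
E[score] = 0.7878 + 0.9410 + 0.9370 + 0.5818 = 3.2476

3.248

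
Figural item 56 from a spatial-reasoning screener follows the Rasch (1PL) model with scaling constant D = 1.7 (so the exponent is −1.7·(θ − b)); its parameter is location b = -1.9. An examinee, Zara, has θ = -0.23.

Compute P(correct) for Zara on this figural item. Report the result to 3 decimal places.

P(θ) = 1 / (1 + exp(−D·(θ − b)))
Exponent: 1.7 × (-0.23 − (-1.9)) = 2.8390
1/(1 + e^{-2.8390}) = 0.9447
P = 0.9447

0.945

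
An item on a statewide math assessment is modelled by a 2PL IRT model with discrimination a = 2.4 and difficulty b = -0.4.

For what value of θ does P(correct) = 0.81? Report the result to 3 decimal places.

0.204

P(θ) = 1 / (1 + exp(−a(θ − b)))
logit = ln(0.8100/0.1900) = 1.4500
θ = b + logit/(a) = -0.4 + 1.4500/2.4000 = 0.2042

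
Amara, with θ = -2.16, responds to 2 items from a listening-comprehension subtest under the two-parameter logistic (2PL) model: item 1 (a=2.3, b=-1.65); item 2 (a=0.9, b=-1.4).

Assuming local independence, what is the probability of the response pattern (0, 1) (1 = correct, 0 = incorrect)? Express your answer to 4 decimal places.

0.2561

P(θ) = 1 / (1 + exp(−a(θ − b)))
P_1 = 1/(1+e^{1.1730}) = 0.2363
P_2 = 1/(1+e^{0.6840}) = 0.3354
L = (1−P_1) × P_2 = 0.7637 × 0.3354 = 0.25612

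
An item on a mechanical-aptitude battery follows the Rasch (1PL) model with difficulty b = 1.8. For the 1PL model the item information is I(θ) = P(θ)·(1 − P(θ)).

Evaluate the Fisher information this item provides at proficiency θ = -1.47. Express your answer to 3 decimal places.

P = 1/(1+e^{3.2700}) = 0.0366
P(1−P) = 0.0366 × 0.9634 = 0.0353
I = P(1−P) = 0.03527

0.035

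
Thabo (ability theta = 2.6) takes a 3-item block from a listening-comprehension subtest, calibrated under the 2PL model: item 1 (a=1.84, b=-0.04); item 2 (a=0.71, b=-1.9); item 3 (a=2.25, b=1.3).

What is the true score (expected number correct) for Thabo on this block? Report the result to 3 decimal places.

P(theta) = 1 / (1 + exp(−a(theta − b)))
P_1 = 1/(1+e^{-4.8576}) = 0.9923
P_2 = 1/(1+e^{-3.1950}) = 0.9606
P_3 = 1/(1+e^{-2.9250}) = 0.9491
E[score] = 0.9923 + 0.9606 + 0.9491 = 2.9020

2.902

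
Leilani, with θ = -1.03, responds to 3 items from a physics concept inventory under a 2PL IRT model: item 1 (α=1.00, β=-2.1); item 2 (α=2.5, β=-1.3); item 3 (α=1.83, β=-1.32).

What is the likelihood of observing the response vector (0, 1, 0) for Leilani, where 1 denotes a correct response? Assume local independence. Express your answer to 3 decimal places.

0.063

P(θ) = 1 / (1 + exp(−α(θ − β)))
P_1 = 1/(1+e^{-1.0700}) = 0.7446
P_2 = 1/(1+e^{-0.6750}) = 0.6626
P_3 = 1/(1+e^{-0.5307}) = 0.6296
L = (1−P_1) × P_2 × (1−P_3) = 0.2554 × 0.6626 × 0.3704 = 0.06268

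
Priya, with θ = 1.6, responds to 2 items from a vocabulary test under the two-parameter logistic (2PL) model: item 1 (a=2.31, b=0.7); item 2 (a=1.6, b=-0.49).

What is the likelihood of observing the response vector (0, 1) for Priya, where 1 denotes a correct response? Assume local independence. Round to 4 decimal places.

0.1074

P(θ) = 1 / (1 + exp(−a(θ − b)))
P_1 = 1/(1+e^{-2.0790}) = 0.8888
P_2 = 1/(1+e^{-3.3440}) = 0.9659
L = (1−P_1) × P_2 = 0.1112 × 0.9659 = 0.10737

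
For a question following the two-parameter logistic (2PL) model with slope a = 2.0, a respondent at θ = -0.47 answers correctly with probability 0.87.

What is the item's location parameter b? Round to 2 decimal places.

P(θ) = 1 / (1 + exp(−a(θ − b)))
logit(0.87) = ln(0.87/0.13) = 1.9010
b = θ − logit/(a) = -0.47 − 1.9010/2.0000 = -1.4205

-1.42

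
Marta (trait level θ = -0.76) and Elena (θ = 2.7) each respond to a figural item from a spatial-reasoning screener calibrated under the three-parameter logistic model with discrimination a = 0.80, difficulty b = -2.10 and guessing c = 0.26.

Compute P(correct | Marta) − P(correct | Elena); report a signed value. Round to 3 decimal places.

P(θ) = c + (1 − c) · 1 / (1 + exp(−a(θ − b)))
P(Marta) = 0.8113  [exponent 1.0720]
P(Elena) = 0.9844  [exponent 3.8400]
Difference = 0.8113 − 0.9844 = -0.1731

-0.173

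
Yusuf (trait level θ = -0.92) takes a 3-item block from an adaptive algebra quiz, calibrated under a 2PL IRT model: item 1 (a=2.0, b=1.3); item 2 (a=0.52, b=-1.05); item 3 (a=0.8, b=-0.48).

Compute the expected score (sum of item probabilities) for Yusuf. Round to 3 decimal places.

0.941

P(θ) = 1 / (1 + exp(−a(θ − b)))
P_1 = 1/(1+e^{4.4400}) = 0.0117
P_2 = 1/(1+e^{-0.0676}) = 0.5169
P_3 = 1/(1+e^{0.3520}) = 0.4129
E[score] = 0.0117 + 0.5169 + 0.4129 = 0.9414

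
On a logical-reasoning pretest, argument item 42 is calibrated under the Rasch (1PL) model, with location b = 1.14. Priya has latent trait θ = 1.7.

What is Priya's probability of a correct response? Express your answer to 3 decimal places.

0.636

P(θ) = 1 / (1 + exp(−(θ − b)))
Exponent: (1.7 − 1.14) = 0.5600
1/(1 + e^{-0.5600}) = 0.6365
P = 0.6365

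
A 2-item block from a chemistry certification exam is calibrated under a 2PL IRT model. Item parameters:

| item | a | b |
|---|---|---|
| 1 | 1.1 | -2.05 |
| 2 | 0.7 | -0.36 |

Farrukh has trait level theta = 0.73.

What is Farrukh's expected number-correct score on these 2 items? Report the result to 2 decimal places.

1.64

P(theta) = 1 / (1 + exp(−a(theta − b)))
P_1 = 1/(1+e^{-3.0580}) = 0.9551
P_2 = 1/(1+e^{-0.7630}) = 0.6820
E[score] = 0.9551 + 0.6820 = 1.6371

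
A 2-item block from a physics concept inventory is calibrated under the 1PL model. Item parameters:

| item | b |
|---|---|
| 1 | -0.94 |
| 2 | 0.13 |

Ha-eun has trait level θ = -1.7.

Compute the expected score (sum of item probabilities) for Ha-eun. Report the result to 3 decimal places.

0.457

P(θ) = 1 / (1 + exp(−(θ − b)))
P_1 = 1/(1+e^{0.7600}) = 0.3186
P_2 = 1/(1+e^{1.8300}) = 0.1382
E[score] = 0.3186 + 0.1382 = 0.4569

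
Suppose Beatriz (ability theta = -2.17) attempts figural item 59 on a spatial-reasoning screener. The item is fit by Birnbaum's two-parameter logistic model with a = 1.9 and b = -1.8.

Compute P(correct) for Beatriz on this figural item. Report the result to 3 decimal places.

0.331

P(theta) = 1 / (1 + exp(−a(theta − b)))
Exponent: 1.9 × (-2.17 − (-1.8)) = -0.7030
1/(1 + e^{0.7030}) = 0.3311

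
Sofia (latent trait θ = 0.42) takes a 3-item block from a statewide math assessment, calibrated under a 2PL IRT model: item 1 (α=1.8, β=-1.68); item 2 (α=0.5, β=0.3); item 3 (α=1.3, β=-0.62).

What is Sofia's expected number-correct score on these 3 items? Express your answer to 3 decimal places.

2.287

P(θ) = 1 / (1 + exp(−α(θ − β)))
P_1 = 1/(1+e^{-3.7800}) = 0.9777
P_2 = 1/(1+e^{-0.0600}) = 0.5150
P_3 = 1/(1+e^{-1.3520}) = 0.7945
E[score] = 0.9777 + 0.5150 + 0.7945 = 2.2871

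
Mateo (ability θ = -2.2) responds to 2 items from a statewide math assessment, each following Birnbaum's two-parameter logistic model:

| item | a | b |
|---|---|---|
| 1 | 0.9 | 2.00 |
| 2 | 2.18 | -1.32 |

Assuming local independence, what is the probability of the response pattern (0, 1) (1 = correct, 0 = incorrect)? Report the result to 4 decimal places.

P(θ) = 1 / (1 + exp(−a(θ − b)))
P_1 = 1/(1+e^{3.7800}) = 0.0223
P_2 = 1/(1+e^{1.9184}) = 0.1280
L = (1−P_1) × P_2 = 0.9777 × 0.1280 = 0.12518

0.1252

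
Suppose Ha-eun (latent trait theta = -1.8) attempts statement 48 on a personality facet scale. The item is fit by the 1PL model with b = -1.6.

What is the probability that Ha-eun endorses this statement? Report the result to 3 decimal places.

P(theta) = 1 / (1 + exp(−(theta − b)))
Exponent: (-1.8 − (-1.6)) = -0.2000
1/(1 + e^{0.2000}) = 0.4502
P = 0.4502

0.450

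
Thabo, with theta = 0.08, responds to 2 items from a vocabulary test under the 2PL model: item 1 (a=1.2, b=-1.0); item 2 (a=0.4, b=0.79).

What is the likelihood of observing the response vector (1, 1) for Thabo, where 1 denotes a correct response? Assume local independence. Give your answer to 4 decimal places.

P(theta) = 1 / (1 + exp(−a(theta − b)))
P_1 = 1/(1+e^{-1.2960}) = 0.7852
P_2 = 1/(1+e^{0.2840}) = 0.4295
L = P_1 × P_2 = 0.7852 × 0.4295 = 0.33721

0.3372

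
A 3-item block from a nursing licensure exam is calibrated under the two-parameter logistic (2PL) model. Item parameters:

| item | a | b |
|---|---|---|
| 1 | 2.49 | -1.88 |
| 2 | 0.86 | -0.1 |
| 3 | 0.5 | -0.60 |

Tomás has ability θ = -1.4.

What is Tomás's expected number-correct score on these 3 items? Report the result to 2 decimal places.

1.42

P(θ) = 1 / (1 + exp(−a(θ − b)))
P_1 = 1/(1+e^{-1.1952}) = 0.7677
P_2 = 1/(1+e^{1.1180}) = 0.2464
P_3 = 1/(1+e^{0.4000}) = 0.4013
E[score] = 0.7677 + 0.2464 + 0.4013 = 1.4154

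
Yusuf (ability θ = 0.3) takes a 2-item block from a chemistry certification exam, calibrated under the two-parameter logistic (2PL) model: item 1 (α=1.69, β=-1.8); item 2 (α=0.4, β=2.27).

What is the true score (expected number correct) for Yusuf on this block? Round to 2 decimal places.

1.28

P(θ) = 1 / (1 + exp(−α(θ − β)))
P_1 = 1/(1+e^{-3.5490}) = 0.9721
P_2 = 1/(1+e^{0.7880}) = 0.3126
E[score] = 0.9721 + 0.3126 = 1.2846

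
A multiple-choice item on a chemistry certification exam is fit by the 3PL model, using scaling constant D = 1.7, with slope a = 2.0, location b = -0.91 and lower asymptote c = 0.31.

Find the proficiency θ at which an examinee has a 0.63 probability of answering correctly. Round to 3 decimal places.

P(θ) = c + (1 − c) · 1 / (1 + exp(−D·a(θ − b)))
Remove guessing floor: (0.63 − 0.31)/(1 − 0.31) = 0.4638
logit = ln(0.4638/0.5362) = -0.1452
θ = b + logit/(1.7·a) = -0.91 + (-0.1452)/3.4000 = -0.9527

-0.953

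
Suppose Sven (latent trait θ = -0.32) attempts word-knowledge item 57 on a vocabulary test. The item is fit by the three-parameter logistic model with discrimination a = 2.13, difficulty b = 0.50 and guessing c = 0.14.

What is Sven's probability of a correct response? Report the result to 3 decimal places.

P(θ) = c + (1 − c) · 1 / (1 + exp(−a(θ − b)))
Exponent: 2.13 × (-0.32 − 0.50) = -1.7466
1/(1 + e^{1.7466}) = 0.1485
P = 0.14 + 0.86 × 0.1485 = 0.2677

0.268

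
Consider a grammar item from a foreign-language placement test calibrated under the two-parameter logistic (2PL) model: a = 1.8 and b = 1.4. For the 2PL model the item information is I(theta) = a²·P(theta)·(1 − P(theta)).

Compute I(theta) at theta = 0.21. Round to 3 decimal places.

P = 1/(1+e^{2.1420}) = 0.1051
P(1−P) = 0.1051 × 0.8949 = 0.0940
I = a² × P(1−P) = 1.8² × 0.0940 = 0.30469

0.305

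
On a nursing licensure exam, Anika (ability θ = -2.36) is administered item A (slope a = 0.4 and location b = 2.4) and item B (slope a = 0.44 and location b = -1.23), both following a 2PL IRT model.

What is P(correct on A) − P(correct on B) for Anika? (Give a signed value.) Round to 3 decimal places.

-0.249

P(θ) = 1 / (1 + exp(−a(θ − b)))
P_A = 0.1297
P_B = 0.3782
P_A − P_B = -0.2485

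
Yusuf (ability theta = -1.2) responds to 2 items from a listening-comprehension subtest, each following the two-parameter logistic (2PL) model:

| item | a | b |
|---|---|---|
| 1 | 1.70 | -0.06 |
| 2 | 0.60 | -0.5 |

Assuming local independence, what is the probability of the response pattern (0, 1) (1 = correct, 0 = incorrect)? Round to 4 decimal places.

P(theta) = 1 / (1 + exp(−a(theta − b)))
P_1 = 1/(1+e^{1.9380}) = 0.1259
P_2 = 1/(1+e^{0.4200}) = 0.3965
L = (1−P_1) × P_2 = 0.8741 × 0.3965 = 0.34661

0.3466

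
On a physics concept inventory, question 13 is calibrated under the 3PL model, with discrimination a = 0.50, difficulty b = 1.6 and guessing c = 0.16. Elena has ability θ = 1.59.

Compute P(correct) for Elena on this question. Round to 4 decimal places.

0.5790

P(θ) = c + (1 − c) · 1 / (1 + exp(−a(θ − b)))
Exponent: 0.50 × (1.59 − 1.6) = -0.0050
1/(1 + e^{0.0050}) = 0.4988
P = 0.16 + 0.84 × 0.4988 = 0.5790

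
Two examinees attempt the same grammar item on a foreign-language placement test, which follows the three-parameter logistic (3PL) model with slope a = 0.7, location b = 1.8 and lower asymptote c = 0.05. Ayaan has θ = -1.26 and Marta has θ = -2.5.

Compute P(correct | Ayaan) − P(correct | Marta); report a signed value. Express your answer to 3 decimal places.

0.055

P(θ) = c + (1 − c) · 1 / (1 + exp(−a(θ − b)))
P(Ayaan) = 0.1498  [exponent -2.1420]
P(Marta) = 0.0946  [exponent -3.0100]
Difference = 0.1498 − 0.0946 = 0.0552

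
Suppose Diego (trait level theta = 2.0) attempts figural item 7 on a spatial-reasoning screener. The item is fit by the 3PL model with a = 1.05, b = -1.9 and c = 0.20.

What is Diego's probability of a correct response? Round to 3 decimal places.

0.987

P(theta) = c + (1 − c) · 1 / (1 + exp(−a(theta − b)))
Exponent: 1.05 × (2.0 − (-1.9)) = 4.0950
1/(1 + e^{-4.0950}) = 0.9836
P = 0.20 + 0.80 × 0.9836 = 0.9869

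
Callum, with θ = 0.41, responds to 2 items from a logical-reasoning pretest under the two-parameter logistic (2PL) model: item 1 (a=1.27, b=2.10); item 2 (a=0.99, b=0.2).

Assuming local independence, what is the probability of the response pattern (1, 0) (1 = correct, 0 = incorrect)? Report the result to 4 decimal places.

0.0469

P(θ) = 1 / (1 + exp(−a(θ − b)))
P_1 = 1/(1+e^{2.1463}) = 0.1047
P_2 = 1/(1+e^{-0.2079}) = 0.5518
L = P_1 × (1−P_2) = 0.1047 × 0.4482 = 0.04692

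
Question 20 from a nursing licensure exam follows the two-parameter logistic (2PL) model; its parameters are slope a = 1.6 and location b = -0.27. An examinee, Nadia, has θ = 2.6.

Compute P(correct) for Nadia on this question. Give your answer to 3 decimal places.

P(θ) = 1 / (1 + exp(−a(θ − b)))
Exponent: 1.6 × (2.6 − (-0.27)) = 4.5920
1/(1 + e^{-4.5920}) = 0.9900

0.990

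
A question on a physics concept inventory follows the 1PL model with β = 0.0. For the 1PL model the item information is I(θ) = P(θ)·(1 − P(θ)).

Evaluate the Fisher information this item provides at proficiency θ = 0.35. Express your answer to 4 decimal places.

0.2425

P = 1/(1+e^{-0.3500}) = 0.5866
P(1−P) = 0.5866 × 0.4134 = 0.2425
I = P(1−P) = 0.24250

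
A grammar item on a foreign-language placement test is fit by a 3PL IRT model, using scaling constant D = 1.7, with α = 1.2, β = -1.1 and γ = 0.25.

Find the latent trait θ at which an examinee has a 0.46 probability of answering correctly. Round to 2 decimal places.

P(θ) = γ + (1 − γ) · 1 / (1 + exp(−D·α(θ − β)))
Remove guessing floor: (0.46 − 0.25)/(1 − 0.25) = 0.2800
logit = ln(0.2800/0.7200) = -0.9445
θ = β + logit/(1.7·α) = -1.1 + (-0.9445)/2.0400 = -1.5630

-1.56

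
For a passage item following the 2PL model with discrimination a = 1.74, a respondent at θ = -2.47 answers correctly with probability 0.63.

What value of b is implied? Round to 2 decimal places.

P(θ) = 1 / (1 + exp(−a(θ − b)))
logit(0.63) = ln(0.63/0.37) = 0.5322
b = θ − logit/(a) = -2.47 − 0.5322/1.7400 = -2.7759

-2.78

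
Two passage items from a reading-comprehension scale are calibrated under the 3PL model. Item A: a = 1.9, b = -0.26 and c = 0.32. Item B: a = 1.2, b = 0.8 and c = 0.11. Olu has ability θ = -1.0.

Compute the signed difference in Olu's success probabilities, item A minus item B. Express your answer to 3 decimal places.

0.252

P(θ) = c + (1 − c) · 1 / (1 + exp(−a(θ − b)))
P_A = 0.4539
P_B = 0.2020
P_A − P_B = 0.2518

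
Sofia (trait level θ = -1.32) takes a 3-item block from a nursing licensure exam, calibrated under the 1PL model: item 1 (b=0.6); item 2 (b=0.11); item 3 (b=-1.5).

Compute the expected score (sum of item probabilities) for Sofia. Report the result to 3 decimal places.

0.866

P(θ) = 1 / (1 + exp(−(θ − b)))
P_1 = 1/(1+e^{1.9200}) = 0.1279
P_2 = 1/(1+e^{1.4300}) = 0.1931
P_3 = 1/(1+e^{-0.1800}) = 0.5449
E[score] = 0.1279 + 0.1931 + 0.5449 = 0.8658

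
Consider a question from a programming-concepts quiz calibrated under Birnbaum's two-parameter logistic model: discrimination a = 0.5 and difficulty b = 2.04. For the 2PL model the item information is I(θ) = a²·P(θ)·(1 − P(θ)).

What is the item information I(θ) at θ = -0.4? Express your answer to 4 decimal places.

0.0440

P = 1/(1+e^{1.2200}) = 0.2279
P(1−P) = 0.2279 × 0.7721 = 0.1760
I = a² × P(1−P) = 0.5² × 0.1760 = 0.04400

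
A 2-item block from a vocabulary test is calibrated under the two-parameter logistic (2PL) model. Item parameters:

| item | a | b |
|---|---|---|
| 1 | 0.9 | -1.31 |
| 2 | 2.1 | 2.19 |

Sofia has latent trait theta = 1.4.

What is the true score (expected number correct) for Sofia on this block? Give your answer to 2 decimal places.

1.08

P(theta) = 1 / (1 + exp(−a(theta − b)))
P_1 = 1/(1+e^{-2.4390}) = 0.9198
P_2 = 1/(1+e^{1.6590}) = 0.1599
E[score] = 0.9198 + 0.1599 = 1.0796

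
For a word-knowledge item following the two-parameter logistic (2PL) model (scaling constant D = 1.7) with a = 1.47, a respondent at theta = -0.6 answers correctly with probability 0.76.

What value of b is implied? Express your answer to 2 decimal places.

-1.06

P(theta) = 1 / (1 + exp(−D·a(theta − b)))
logit(0.76) = ln(0.76/0.24) = 1.1527
b = theta − logit/(1.7·a) = -0.6 − 1.1527/2.4990 = -1.0613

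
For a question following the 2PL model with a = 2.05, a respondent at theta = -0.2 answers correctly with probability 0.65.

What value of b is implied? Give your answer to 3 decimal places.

P(theta) = 1 / (1 + exp(−a(theta − b)))
logit(0.65) = ln(0.65/0.35) = 0.6190
b = theta − logit/(a) = -0.2 − 0.6190/2.0500 = -0.5020

-0.502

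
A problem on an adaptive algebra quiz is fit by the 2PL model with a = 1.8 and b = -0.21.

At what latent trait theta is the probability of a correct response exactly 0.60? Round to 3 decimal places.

0.015

P(theta) = 1 / (1 + exp(−a(theta − b)))
logit = ln(0.6000/0.4000) = 0.4055
theta = b + logit/(a) = -0.21 + 0.4055/1.8000 = 0.0153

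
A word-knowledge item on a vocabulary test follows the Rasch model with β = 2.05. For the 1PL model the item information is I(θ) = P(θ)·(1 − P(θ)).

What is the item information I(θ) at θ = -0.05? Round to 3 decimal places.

0.097

P = 1/(1+e^{2.1000}) = 0.1091
P(1−P) = 0.1091 × 0.8909 = 0.0972
I = P(1−P) = 0.09719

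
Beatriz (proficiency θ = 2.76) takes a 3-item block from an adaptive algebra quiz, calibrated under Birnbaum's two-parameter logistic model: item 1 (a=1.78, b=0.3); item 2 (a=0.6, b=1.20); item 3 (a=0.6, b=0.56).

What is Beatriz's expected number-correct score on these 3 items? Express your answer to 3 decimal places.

2.495

P(θ) = 1 / (1 + exp(−a(θ − b)))
P_1 = 1/(1+e^{-4.3788}) = 0.9876
P_2 = 1/(1+e^{-0.9360}) = 0.7183
P_3 = 1/(1+e^{-1.3200}) = 0.7892
E[score] = 0.9876 + 0.7183 + 0.7892 = 2.4951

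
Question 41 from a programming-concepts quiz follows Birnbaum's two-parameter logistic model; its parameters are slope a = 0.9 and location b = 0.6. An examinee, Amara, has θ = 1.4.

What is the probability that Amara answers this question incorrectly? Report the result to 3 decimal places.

P(θ) = 1 / (1 + exp(−a(θ − b)))
Exponent: 0.9 × (1.4 − 0.6) = 0.7200
1/(1 + e^{-0.7200}) = 0.6726
P(incorrect) = 1 − 0.6726 = 0.3274

0.327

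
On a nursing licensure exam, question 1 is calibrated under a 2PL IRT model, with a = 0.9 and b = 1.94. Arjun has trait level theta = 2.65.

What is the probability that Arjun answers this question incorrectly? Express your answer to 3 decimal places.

P(theta) = 1 / (1 + exp(−a(theta − b)))
Exponent: 0.9 × (2.65 − 1.94) = 0.6390
1/(1 + e^{-0.6390}) = 0.6545
P(incorrect) = 1 − 0.6545 = 0.3455

0.345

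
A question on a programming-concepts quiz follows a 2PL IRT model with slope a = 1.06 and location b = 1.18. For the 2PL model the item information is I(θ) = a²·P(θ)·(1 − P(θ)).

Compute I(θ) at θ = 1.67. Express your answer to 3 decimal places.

P = 1/(1+e^{-0.5194}) = 0.6270
P(1−P) = 0.6270 × 0.3730 = 0.2339
I = a² × P(1−P) = 1.06² × 0.2339 = 0.26278

0.263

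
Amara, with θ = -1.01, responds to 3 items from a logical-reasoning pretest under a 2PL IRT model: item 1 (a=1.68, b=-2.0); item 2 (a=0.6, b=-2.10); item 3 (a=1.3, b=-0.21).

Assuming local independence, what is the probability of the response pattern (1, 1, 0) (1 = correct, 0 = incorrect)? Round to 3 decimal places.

0.409

P(θ) = 1 / (1 + exp(−a(θ − b)))
P_1 = 1/(1+e^{-1.6632}) = 0.8407
P_2 = 1/(1+e^{-0.6540}) = 0.6579
P_3 = 1/(1+e^{1.0400}) = 0.2611
L = P_1 × P_2 × (1−P_3) = 0.8407 × 0.6579 × 0.7389 = 0.40865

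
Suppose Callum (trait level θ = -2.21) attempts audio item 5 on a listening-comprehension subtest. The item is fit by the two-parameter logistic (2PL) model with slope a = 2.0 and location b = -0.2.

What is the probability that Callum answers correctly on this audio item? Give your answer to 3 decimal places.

0.018

P(θ) = 1 / (1 + exp(−a(θ − b)))
Exponent: 2.0 × (-2.21 − (-0.2)) = -4.0200
1/(1 + e^{4.0200}) = 0.0176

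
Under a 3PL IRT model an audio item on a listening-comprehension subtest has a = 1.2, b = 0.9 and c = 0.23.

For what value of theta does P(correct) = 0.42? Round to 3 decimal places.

-0.030

P(theta) = c + (1 − c) · 1 / (1 + exp(−a(theta − b)))
Remove guessing floor: (0.42 − 0.23)/(1 − 0.23) = 0.2468
logit = ln(0.2468/0.7532) = -1.1160
theta = b + logit/(a) = 0.9 + (-1.1160)/1.2000 = -0.0300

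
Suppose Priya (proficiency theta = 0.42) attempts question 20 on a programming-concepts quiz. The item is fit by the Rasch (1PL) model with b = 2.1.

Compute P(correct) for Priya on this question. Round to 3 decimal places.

P(theta) = 1 / (1 + exp(−(theta − b)))
Exponent: (0.42 − 2.1) = -1.6800
1/(1 + e^{1.6800}) = 0.1571
P = 0.1571

0.157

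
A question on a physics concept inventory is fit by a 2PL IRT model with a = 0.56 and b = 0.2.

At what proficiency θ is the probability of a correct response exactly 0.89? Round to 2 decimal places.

3.93

P(θ) = 1 / (1 + exp(−a(θ − b)))
logit = ln(0.8900/0.1100) = 2.0907
θ = b + logit/(a) = 0.2 + 2.0907/0.5600 = 3.9335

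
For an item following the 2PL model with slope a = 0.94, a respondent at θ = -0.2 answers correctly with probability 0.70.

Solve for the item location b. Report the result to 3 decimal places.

-1.101

P(θ) = 1 / (1 + exp(−a(θ − b)))
logit(0.70) = ln(0.70/0.30) = 0.8473
b = θ − logit/(a) = -0.2 − 0.8473/0.9400 = -1.1014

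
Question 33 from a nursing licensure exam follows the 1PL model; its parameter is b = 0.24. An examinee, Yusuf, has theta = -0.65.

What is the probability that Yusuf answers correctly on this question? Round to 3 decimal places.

P(theta) = 1 / (1 + exp(−(theta − b)))
Exponent: (-0.65 − 0.24) = -0.8900
1/(1 + e^{0.8900}) = 0.2911
P = 0.2911

0.291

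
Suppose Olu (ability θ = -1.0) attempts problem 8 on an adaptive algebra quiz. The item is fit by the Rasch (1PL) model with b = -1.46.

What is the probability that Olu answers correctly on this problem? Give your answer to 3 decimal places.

0.613

P(θ) = 1 / (1 + exp(−(θ − b)))
Exponent: (-1.0 − (-1.46)) = 0.4600
1/(1 + e^{-0.4600}) = 0.6130
P = 0.6130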